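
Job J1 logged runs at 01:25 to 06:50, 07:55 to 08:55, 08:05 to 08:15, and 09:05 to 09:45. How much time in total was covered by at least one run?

Merged: 01:25-06:50, 07:55-08:55, 09:05-09:45.
Lengths: 5 h 25 min + 1 h + 40 min = 7 h 5 min.

7 h 5 min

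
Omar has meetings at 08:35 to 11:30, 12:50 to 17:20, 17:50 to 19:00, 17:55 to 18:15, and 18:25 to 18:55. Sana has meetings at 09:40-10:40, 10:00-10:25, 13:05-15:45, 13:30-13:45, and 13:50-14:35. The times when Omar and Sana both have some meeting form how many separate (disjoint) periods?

2

A, merged: 08:35-11:30, 12:50-17:20, 17:50-19:00.
B, merged: 09:40-10:40, 13:05-15:45.
A ∩ B = 09:40-10:40, 13:05-15:45.
That is 2 disjoint pieces.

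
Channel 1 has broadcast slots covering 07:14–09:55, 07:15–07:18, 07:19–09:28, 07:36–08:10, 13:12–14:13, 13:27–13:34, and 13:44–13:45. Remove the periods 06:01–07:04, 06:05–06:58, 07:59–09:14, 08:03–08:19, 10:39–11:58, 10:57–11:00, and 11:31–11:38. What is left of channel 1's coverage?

A, merged: 07:14-09:55, 13:12-14:13.
B, merged: 06:01-07:04, 07:59-09:14, 10:39-11:58.
07:14-09:55 \ B = 07:14-07:59, 09:14-09:55.
13:12-14:13: nothing removed.

07:14-07:59, 09:14-09:55, 13:12-14:13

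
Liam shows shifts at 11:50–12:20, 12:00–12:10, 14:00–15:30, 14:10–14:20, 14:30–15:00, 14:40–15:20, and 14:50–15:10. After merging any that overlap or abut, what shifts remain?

11:50–12:20, 14:00–15:30

12:00–12:10 overlaps/touches 11:50–12:20 → extend to 11:50–12:20.
14:00–15:30 is disjoint → start new block.
14:10–14:20 overlaps/touches 14:00–15:30 → extend to 14:00–15:30.
14:30–15:00 overlaps/touches 14:00–15:30 → extend to 14:00–15:30.
14:40–15:20 overlaps/touches 14:00–15:30 → extend to 14:00–15:30.
14:50–15:10 overlaps/touches 14:00–15:30 → extend to 14:00–15:30.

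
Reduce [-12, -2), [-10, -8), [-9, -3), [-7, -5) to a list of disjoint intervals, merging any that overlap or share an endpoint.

[-12, -2)

[-10, -8) overlaps/touches [-12, -2) → extend to [-12, -2).
[-9, -3) overlaps/touches [-12, -2) → extend to [-12, -2).
[-7, -5) overlaps/touches [-12, -2) → extend to [-12, -2).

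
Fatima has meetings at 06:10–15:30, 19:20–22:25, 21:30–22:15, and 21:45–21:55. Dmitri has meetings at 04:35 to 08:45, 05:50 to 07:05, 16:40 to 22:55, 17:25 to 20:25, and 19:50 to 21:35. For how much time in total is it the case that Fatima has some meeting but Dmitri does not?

6 h 45 min

A, merged: 06:10–15:30, 19:20–22:25.
B, merged: 04:35–08:45, 16:40–22:55.
A \ B = 08:45–15:30.
Total: 6 h 45 min.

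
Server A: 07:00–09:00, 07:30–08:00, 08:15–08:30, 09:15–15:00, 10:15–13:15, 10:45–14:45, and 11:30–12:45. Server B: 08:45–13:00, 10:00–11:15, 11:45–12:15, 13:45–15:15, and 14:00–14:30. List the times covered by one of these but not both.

A, merged: 07:00-09:00, 09:15-15:00.
B, merged: 08:45-13:00, 13:45-15:15.
A but not B: 07:00-08:45, 13:00-13:45.
B but not A: 09:00-09:15, 15:00-15:15.
Combining gives A △ B.

07:00-08:45, 09:00-09:15, 13:00-13:45, 15:00-15:15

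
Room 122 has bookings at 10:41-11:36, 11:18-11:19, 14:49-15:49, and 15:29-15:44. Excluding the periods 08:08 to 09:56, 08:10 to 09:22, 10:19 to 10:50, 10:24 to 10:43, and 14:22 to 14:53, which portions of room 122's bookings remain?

First set merges to 10:41–11:36, 14:49–15:49.
Second set merges to 08:08–09:56, 10:19–10:50, 14:22–14:53.
10:41–11:36 \ B = 10:50–11:36.
14:49–15:49 \ B = 14:53–15:49.

10:50–11:36, 14:53–15:49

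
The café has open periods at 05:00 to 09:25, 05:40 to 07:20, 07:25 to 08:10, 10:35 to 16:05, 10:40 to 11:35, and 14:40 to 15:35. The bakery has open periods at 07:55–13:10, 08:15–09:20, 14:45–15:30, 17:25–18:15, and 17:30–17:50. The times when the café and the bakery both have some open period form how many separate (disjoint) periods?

Merge the first list: 05:00–09:25, 10:35–16:05.
Merge the second list: 07:55–13:10, 14:45–15:30, 17:25–18:15.
A ∩ B = 07:55–09:25, 10:35–13:10, 14:45–15:30.
That is 3 disjoint pieces.

3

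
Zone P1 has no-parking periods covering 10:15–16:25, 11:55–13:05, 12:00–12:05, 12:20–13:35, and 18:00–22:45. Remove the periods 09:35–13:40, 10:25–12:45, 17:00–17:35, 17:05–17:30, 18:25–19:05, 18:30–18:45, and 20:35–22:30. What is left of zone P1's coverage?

13:40–16:25, 18:00–18:25, 19:05–20:35, 22:30–22:45

A, merged: 10:15–16:25, 18:00–22:45.
B, merged: 09:35–13:40, 17:00–17:35, 18:25–19:05, 20:35–22:30.
10:15–16:25 with B removed leaves 13:40–16:25.
18:00–22:45 with B removed leaves 18:00–18:25, 19:05–20:35, 22:30–22:45.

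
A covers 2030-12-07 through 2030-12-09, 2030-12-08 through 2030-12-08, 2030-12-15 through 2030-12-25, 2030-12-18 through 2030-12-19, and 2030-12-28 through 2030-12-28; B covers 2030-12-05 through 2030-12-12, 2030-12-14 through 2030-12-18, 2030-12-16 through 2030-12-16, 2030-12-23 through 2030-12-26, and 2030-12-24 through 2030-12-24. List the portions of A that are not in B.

Merge the first list: 2030-12-07 through 2030-12-09, 2030-12-15 through 2030-12-25, 2030-12-28 through 2030-12-28.
Merge the second list: 2030-12-05 through 2030-12-12, 2030-12-14 through 2030-12-18, 2030-12-23 through 2030-12-26.
2030-12-07 through 2030-12-09 lies entirely inside B → drops out.
2030-12-15 through 2030-12-25 with B removed leaves 2030-12-19 through 2030-12-22.
2030-12-28 through 2030-12-28 is untouched.

2030-12-19 through 2030-12-22, 2030-12-28 through 2030-12-28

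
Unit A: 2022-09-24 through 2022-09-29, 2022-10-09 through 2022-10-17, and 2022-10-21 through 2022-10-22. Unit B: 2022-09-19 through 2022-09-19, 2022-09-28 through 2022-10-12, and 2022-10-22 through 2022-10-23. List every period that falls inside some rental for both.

2022-09-28 through 2022-09-29, 2022-10-09 through 2022-10-12, 2022-10-22 through 2022-10-22

2022-09-24 through 2022-09-29 overlaps B on 2022-09-28 through 2022-09-29.
2022-10-09 through 2022-10-17 overlaps B on 2022-10-09 through 2022-10-12.
2022-10-21 through 2022-10-22 overlaps B on 2022-10-22 through 2022-10-22.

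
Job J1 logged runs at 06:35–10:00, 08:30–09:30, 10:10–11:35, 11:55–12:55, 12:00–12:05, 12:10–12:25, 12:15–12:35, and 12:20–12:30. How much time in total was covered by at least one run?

Merged: 06:35–10:00, 10:10–11:35, 11:55–12:55.
Lengths: 3 h 25 min + 1 h 25 min + 1 h = 5 h 50 min.

5 h 50 min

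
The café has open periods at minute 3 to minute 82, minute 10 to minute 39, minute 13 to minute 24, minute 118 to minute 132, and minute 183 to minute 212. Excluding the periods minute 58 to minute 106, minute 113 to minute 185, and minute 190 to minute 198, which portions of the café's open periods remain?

minute 3 to minute 58, minute 185 to minute 190, minute 198 to minute 212

First set merges to minute 3 to minute 82, minute 118 to minute 132, minute 183 to minute 212.
minute 3 to minute 82 minus B → minute 3 to minute 58.
minute 118 to minute 132: fully covered by B → removed.
minute 183 to minute 212 minus B → minute 185 to minute 190, minute 198 to minute 212.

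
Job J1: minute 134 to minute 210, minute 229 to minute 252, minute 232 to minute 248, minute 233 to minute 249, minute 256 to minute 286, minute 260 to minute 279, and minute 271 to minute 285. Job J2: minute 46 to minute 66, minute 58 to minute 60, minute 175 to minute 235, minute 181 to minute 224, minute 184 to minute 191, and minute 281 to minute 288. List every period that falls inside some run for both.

minute 175 to minute 210, minute 229 to minute 235, minute 281 to minute 286

Merge the first list: minute 134 to minute 210, minute 229 to minute 252, minute 256 to minute 286.
Merge the second list: minute 46 to minute 66, minute 175 to minute 235, minute 281 to minute 288.
minute 134 to minute 210 meets the second set on minute 175 to minute 210.
minute 229 to minute 252 meets the second set on minute 229 to minute 235.
minute 256 to minute 286 meets the second set on minute 281 to minute 286.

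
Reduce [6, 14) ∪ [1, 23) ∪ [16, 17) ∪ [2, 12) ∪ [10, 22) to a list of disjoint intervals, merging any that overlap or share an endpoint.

Sort by start: [1, 23), [2, 12), [6, 14), [10, 22), [16, 17).
[2, 12) overlaps/touches [1, 23) → extend to [1, 23).
[6, 14) overlaps/touches [1, 23) → extend to [1, 23).
[10, 22) overlaps/touches [1, 23) → extend to [1, 23).
[16, 17) overlaps/touches [1, 23) → extend to [1, 23).

[1, 23)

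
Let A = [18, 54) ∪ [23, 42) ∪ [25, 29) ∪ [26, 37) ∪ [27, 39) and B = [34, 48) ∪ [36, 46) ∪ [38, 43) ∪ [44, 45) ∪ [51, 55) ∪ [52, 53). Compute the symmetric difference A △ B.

[18, 34) ∪ [48, 51) ∪ [54, 55)

A, merged: [18, 54).
B, merged: [34, 48), [51, 55).
Only in the first: [18, 34), [48, 51).
Only in the second: [54, 55).
Together these are the periods covered by exactly one.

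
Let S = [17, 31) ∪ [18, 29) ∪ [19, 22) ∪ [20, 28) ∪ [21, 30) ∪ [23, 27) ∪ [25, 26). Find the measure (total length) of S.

14

Merged: [17, 31).
Length: 14.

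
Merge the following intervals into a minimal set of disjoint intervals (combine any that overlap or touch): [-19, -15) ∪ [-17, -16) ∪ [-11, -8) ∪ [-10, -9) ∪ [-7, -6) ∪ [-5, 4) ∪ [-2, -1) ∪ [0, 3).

[-19, -15) ∪ [-11, -8) ∪ [-7, -6) ∪ [-5, 4)

[-17, -16) overlaps/touches [-19, -15) → extend to [-19, -15).
[-11, -8) is disjoint → start new block.
[-10, -9) overlaps/touches [-11, -8) → extend to [-11, -8).
[-7, -6) is disjoint → start new block.
[-5, 4) is disjoint → start new block.
[-2, -1) overlaps/touches [-5, 4) → extend to [-5, 4).
[0, 3) overlaps/touches [-5, 4) → extend to [-5, 4).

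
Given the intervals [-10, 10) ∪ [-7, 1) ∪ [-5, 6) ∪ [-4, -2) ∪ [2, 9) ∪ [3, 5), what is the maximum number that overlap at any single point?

Walk the sorted start/end points keeping a running depth.
The depth first hits 4 at -4.

4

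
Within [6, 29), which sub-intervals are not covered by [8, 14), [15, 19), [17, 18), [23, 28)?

The merged coverage is [8, 14), [15, 19), [23, 28).
Uncovered inside [6, 29): [6, 8), [14, 15), [19, 23), [28, 29).

[6, 8) ∪ [14, 15) ∪ [19, 23) ∪ [28, 29)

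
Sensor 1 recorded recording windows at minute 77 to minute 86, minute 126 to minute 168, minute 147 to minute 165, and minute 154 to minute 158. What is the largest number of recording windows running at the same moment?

At minute 154, 3 of the intervals are simultaneously active.
No point has more.

3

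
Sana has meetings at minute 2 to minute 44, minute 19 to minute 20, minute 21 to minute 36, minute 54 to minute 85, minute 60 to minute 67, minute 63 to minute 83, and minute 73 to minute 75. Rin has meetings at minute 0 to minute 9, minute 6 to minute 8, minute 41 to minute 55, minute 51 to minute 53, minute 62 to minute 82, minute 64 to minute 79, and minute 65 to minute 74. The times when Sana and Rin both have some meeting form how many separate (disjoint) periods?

4

A, merged: minute 2 to minute 44, minute 54 to minute 85.
B, merged: minute 0 to minute 9, minute 41 to minute 55, minute 62 to minute 82.
A ∩ B = minute 2 to minute 9, minute 41 to minute 44, minute 54 to minute 55, minute 62 to minute 82.
That is 4 disjoint pieces.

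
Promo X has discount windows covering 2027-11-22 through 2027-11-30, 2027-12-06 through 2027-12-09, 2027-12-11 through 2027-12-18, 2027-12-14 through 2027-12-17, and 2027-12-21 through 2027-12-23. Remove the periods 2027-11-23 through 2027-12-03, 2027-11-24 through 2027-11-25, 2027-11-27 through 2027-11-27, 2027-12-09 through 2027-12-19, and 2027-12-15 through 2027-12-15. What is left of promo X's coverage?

2027-11-22 through 2027-11-22, 2027-12-06 through 2027-12-08, 2027-12-21 through 2027-12-23

First set merges to 2027-11-22 through 2027-11-30, 2027-12-06 through 2027-12-09, 2027-12-11 through 2027-12-18, 2027-12-21 through 2027-12-23.
Second set merges to 2027-11-23 through 2027-12-03, 2027-12-09 through 2027-12-19.
2027-11-22 through 2027-11-30 \ B = 2027-11-22 through 2027-11-22.
2027-12-06 through 2027-12-09 \ B = 2027-12-06 through 2027-12-08.
2027-12-11 through 2027-12-18: entirely removed.
2027-12-21 through 2027-12-23: nothing removed.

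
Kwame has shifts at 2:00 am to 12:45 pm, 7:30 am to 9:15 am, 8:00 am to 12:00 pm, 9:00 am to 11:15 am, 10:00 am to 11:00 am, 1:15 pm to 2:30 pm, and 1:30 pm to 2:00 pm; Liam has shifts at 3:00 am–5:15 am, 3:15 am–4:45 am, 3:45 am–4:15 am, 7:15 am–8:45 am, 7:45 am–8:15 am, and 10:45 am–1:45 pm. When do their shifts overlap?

Merge the first list: 2:00 am–12:45 pm, 1:15 pm–2:30 pm.
Merge the second list: 3:00 am–5:15 am, 7:15 am–8:45 am, 10:45 am–1:45 pm.
2:00 am–12:45 pm overlaps B on 3:00 am–5:15 am, 7:15 am–8:45 am, 10:45 am–12:45 pm.
1:15 pm–2:30 pm overlaps B on 1:15 pm–1:45 pm.

3:00 am–5:15 am, 7:15 am–8:45 am, 10:45 am–12:45 pm, 1:15 pm–1:45 pm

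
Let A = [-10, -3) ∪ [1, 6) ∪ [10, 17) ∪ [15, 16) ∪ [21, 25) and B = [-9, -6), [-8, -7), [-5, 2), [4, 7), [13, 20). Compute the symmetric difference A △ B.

A, merged: [-10, -3), [1, 6), [10, 17), [21, 25).
B, merged: [-9, -6), [-5, 2), [4, 7), [13, 20).
A but not B: [-10, -9), [-6, -5), [2, 4), [10, 13), [21, 25).
B but not A: [-3, 1), [6, 7), [17, 20).
Combining gives A △ B.

[-10, -9) ∪ [-6, -5) ∪ [-3, 1) ∪ [2, 4) ∪ [6, 7) ∪ [10, 13) ∪ [17, 20) ∪ [21, 25)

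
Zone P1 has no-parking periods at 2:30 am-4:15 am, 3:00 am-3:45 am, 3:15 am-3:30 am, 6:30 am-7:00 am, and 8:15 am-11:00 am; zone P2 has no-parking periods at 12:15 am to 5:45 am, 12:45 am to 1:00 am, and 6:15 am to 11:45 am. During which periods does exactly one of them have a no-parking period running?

12:15 am-2:30 am, 4:15 am-5:45 am, 6:15 am-6:30 am, 7:00 am-8:15 am, 11:00 am-11:45 am

Merge the first list: 2:30 am-4:15 am, 6:30 am-7:00 am, 8:15 am-11:00 am.
Merge the second list: 12:15 am-5:45 am, 6:15 am-11:45 am.
Only in the first: none.
Only in the second: 12:15 am-2:30 am, 4:15 am-5:45 am, 6:15 am-6:30 am, 7:00 am-8:15 am, 11:00 am-11:45 am.
Together these are the periods covered by exactly one.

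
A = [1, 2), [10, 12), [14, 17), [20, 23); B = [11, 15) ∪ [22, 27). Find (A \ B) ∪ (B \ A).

[1, 2) ∪ [10, 11) ∪ [12, 14) ∪ [15, 17) ∪ [20, 22) ∪ [23, 27)

A \ B = [1, 2), [10, 11), [15, 17), [20, 22).
B \ A = [12, 14), [23, 27).
Union of the two gives the symmetric difference.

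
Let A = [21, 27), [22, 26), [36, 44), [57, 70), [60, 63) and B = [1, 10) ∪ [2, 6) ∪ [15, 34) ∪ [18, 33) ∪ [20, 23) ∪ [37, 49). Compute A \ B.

[36, 37) ∪ [57, 70)

First set merges to [21, 27), [36, 44), [57, 70).
Second set merges to [1, 10), [15, 34), [37, 49).
[21, 27): entirely removed.
[36, 44) \ B = [36, 37).
[57, 70): nothing removed.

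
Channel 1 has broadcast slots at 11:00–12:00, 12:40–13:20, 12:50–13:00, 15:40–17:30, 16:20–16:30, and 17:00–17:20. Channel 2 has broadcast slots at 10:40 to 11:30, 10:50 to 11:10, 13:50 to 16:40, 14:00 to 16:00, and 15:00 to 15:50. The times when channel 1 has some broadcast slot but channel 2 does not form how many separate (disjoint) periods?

3

Merge the first list: 11:00–12:00, 12:40–13:20, 15:40–17:30.
Merge the second list: 10:40–11:30, 13:50–16:40.
A \ B = 11:30–12:00, 12:40–13:20, 16:40–17:30.
That is 3 disjoint pieces.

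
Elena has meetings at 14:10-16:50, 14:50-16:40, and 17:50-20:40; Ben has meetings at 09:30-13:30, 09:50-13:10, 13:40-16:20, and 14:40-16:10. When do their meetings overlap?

First set merges to 14:10–16:50, 17:50–20:40.
Second set merges to 09:30–13:30, 13:40–16:20.
14:10–16:50 ∩ B → 14:10–16:20.
17:50–20:40 meets no B interval.

14:10–16:20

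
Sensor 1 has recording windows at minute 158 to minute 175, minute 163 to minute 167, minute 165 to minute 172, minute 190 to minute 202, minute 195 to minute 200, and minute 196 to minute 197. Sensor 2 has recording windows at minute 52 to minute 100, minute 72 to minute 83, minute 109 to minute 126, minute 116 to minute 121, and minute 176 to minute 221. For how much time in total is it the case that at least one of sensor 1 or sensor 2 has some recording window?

127 minutes

A, merged: minute 158 to minute 175, minute 190 to minute 202.
B, merged: minute 52 to minute 100, minute 109 to minute 126, minute 176 to minute 221.
A ∪ B = minute 52 to minute 100, minute 109 to minute 126, minute 158 to minute 175, minute 176 to minute 221.
Total: 48 minutes + 17 minutes + 17 minutes + 45 minutes = 127 minutes.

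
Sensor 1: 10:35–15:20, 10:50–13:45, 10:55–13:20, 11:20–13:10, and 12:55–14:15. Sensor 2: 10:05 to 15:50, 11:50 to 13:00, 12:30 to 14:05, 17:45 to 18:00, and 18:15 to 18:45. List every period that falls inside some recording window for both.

Merge the first list: 10:35–15:20.
Merge the second list: 10:05–15:50, 17:45–18:00, 18:15–18:45.
10:35–15:20 ∩ B → 10:35–15:20.

10:35–15:20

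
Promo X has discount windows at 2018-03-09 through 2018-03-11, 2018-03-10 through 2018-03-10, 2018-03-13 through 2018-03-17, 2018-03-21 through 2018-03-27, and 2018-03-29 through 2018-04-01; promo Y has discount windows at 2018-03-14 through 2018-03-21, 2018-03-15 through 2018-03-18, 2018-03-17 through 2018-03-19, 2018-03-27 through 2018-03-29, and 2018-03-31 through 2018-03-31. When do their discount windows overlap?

2018-03-14 through 2018-03-17, 2018-03-21 through 2018-03-21, 2018-03-27 through 2018-03-27, 2018-03-29 through 2018-03-29, 2018-03-31 through 2018-03-31

First set merges to 2018-03-09 through 2018-03-11, 2018-03-13 through 2018-03-17, 2018-03-21 through 2018-03-27, 2018-03-29 through 2018-04-01.
Second set merges to 2018-03-14 through 2018-03-21, 2018-03-27 through 2018-03-29, 2018-03-31 through 2018-03-31.
2018-03-09 through 2018-03-11 falls entirely outside B.
2018-03-13 through 2018-03-17 overlaps B on 2018-03-14 through 2018-03-17.
2018-03-21 through 2018-03-27 overlaps B on 2018-03-21 through 2018-03-21, 2018-03-27 through 2018-03-27.
2018-03-29 through 2018-04-01 overlaps B on 2018-03-29 through 2018-03-29, 2018-03-31 through 2018-03-31.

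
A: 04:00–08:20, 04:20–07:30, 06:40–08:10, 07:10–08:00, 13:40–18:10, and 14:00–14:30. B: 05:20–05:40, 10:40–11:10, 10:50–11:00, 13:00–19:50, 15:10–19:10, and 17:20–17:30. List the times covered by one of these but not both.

Merge the first list: 04:00-08:20, 13:40-18:10.
Merge the second list: 05:20-05:40, 10:40-11:10, 13:00-19:50.
A \ B = 04:00-05:20, 05:40-08:20.
B \ A = 10:40-11:10, 13:00-13:40, 18:10-19:50.
Union of the two gives the symmetric difference.

04:00-05:20, 05:40-08:20, 10:40-11:10, 13:00-13:40, 18:10-19:50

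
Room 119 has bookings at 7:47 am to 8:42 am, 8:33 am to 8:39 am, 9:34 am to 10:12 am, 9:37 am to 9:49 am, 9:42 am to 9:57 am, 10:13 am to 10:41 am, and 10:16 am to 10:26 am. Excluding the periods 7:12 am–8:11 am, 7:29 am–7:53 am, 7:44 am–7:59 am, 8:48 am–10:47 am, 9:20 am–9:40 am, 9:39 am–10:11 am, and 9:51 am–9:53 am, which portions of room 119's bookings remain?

8:11 am-8:42 am

Merge the first list: 7:47 am-8:42 am, 9:34 am-10:12 am, 10:13 am-10:41 am.
Merge the second list: 7:12 am-8:11 am, 8:48 am-10:47 am.
7:47 am-8:42 am \ B = 8:11 am-8:42 am.
9:34 am-10:12 am: entirely removed.
10:13 am-10:41 am: entirely removed.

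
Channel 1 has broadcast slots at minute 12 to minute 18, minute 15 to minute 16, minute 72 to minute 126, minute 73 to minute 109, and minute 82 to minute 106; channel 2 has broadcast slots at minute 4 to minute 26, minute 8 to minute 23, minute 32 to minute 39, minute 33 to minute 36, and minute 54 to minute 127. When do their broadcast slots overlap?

minute 12 to minute 18, minute 72 to minute 126

First set merges to minute 12 to minute 18, minute 72 to minute 126.
Second set merges to minute 4 to minute 26, minute 32 to minute 39, minute 54 to minute 127.
minute 12 to minute 18 ∩ B → minute 12 to minute 18.
minute 72 to minute 126 ∩ B → minute 72 to minute 126.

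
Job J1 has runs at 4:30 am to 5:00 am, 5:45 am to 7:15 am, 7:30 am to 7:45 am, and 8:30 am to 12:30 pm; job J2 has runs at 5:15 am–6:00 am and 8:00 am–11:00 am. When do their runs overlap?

5:45 am-6:00 am, 8:30 am-11:00 am

4:30 am-5:00 am meets no B interval.
5:45 am-7:15 am ∩ B → 5:45 am-6:00 am.
7:30 am-7:45 am meets no B interval.
8:30 am-12:30 pm ∩ B → 8:30 am-11:00 am.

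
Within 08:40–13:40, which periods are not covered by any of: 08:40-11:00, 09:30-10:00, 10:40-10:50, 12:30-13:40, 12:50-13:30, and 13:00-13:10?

11:00–12:30

The merged coverage is 08:40–11:00, 12:30–13:40.
Gaps within 08:40–13:40: 11:00–12:30.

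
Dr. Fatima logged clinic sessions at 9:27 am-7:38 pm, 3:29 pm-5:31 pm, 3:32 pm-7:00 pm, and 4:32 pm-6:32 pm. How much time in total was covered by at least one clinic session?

Merged: 9:27 am–7:38 pm.
Length: 10 h 11 min.

10 h 11 min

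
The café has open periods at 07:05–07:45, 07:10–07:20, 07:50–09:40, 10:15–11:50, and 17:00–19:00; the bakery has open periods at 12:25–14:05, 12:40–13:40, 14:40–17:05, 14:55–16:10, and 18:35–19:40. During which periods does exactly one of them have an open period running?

First set merges to 07:05–07:45, 07:50–09:40, 10:15–11:50, 17:00–19:00.
Second set merges to 12:25–14:05, 14:40–17:05, 18:35–19:40.
Only in the first: 07:05–07:45, 07:50–09:40, 10:15–11:50, 17:05–18:35.
Only in the second: 12:25–14:05, 14:40–17:00, 19:00–19:40.
Together these are the periods covered by exactly one.

07:05–07:45, 07:50–09:40, 10:15–11:50, 12:25–14:05, 14:40–17:00, 17:05–18:35, 19:00–19:40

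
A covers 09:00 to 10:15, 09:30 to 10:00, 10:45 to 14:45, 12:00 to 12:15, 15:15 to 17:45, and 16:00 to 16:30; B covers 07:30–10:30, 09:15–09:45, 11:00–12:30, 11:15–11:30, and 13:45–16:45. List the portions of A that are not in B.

10:45–11:00, 12:30–13:45, 16:45–17:45

A, merged: 09:00–10:15, 10:45–14:45, 15:15–17:45.
B, merged: 07:30–10:30, 11:00–12:30, 13:45–16:45.
09:00–10:15 lies entirely inside B → drops out.
10:45–14:45 with B removed leaves 10:45–11:00, 12:30–13:45.
15:15–17:45 with B removed leaves 16:45–17:45.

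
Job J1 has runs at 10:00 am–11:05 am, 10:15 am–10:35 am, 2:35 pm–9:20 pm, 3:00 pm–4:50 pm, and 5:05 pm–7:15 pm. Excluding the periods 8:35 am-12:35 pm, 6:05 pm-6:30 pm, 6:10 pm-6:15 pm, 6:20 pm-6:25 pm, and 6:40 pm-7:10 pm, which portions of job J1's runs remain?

2:35 pm–6:05 pm, 6:30 pm–6:40 pm, 7:10 pm–9:20 pm

Merge the first list: 10:00 am–11:05 am, 2:35 pm–9:20 pm.
Merge the second list: 8:35 am–12:35 pm, 6:05 pm–6:30 pm, 6:40 pm–7:10 pm.
10:00 am–11:05 am: entirely removed.
2:35 pm–9:20 pm \ B = 2:35 pm–6:05 pm, 6:30 pm–6:40 pm, 7:10 pm–9:20 pm.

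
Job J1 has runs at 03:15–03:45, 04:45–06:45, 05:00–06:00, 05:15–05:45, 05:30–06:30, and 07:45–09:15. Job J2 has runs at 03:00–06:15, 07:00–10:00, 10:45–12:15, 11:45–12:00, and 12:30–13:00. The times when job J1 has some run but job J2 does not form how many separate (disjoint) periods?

A, merged: 03:15-03:45, 04:45-06:45, 07:45-09:15.
B, merged: 03:00-06:15, 07:00-10:00, 10:45-12:15, 12:30-13:00.
A \ B = 06:15-06:45.
That is 1 disjoint piece.

1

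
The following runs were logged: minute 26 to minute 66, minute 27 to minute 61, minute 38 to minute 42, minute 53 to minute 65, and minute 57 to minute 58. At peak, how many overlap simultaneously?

4

At minute 57, 4 of the intervals are simultaneously active.
No point has more.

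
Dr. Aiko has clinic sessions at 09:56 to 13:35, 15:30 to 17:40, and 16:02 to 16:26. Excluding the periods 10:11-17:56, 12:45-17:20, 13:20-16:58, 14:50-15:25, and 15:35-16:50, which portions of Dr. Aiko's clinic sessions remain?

09:56–10:11

First set merges to 09:56–13:35, 15:30–17:40.
Second set merges to 10:11–17:56.
09:56–13:35 with B removed leaves 09:56–10:11.
15:30–17:40 lies entirely inside B → drops out.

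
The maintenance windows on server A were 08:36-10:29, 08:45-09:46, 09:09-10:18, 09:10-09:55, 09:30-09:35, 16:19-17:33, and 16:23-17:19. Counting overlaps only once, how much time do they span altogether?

3 h 7 min

Merged: 08:36–10:29, 16:19–17:33.
Lengths: 1 h 53 min + 1 h 14 min = 3 h 7 min.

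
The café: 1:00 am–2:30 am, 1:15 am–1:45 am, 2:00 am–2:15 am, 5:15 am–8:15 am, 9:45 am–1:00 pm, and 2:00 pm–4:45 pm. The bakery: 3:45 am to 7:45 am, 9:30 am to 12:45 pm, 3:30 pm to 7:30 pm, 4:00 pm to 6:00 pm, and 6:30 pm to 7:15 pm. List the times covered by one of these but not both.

First set merges to 1:00 am-2:30 am, 5:15 am-8:15 am, 9:45 am-1:00 pm, 2:00 pm-4:45 pm.
Second set merges to 3:45 am-7:45 am, 9:30 am-12:45 pm, 3:30 pm-7:30 pm.
A but not B: 1:00 am-2:30 am, 7:45 am-8:15 am, 12:45 pm-1:00 pm, 2:00 pm-3:30 pm.
B but not A: 3:45 am-5:15 am, 9:30 am-9:45 am, 4:45 pm-7:30 pm.
Combining gives A △ B.

1:00 am-2:30 am, 3:45 am-5:15 am, 7:45 am-8:15 am, 9:30 am-9:45 am, 12:45 pm-1:00 pm, 2:00 pm-3:30 pm, 4:45 pm-7:30 pm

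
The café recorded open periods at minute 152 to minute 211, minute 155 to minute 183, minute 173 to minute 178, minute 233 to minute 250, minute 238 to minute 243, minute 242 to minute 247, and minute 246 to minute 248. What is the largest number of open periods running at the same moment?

Walk the sorted start/end points keeping a running depth.
The depth first hits 3 at minute 173.

3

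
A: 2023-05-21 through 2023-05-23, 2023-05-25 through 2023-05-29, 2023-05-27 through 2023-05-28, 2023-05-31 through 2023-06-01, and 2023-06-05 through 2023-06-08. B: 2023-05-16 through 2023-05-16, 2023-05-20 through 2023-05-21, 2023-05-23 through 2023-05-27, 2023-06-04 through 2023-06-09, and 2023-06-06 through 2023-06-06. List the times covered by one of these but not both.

First set merges to 2023-05-21 through 2023-05-23, 2023-05-25 through 2023-05-29, 2023-05-31 through 2023-06-01, 2023-06-05 through 2023-06-08.
Second set merges to 2023-05-16 through 2023-05-16, 2023-05-20 through 2023-05-21, 2023-05-23 through 2023-05-27, 2023-06-04 through 2023-06-09.
Only in the first: 2023-05-22 through 2023-05-22, 2023-05-28 through 2023-05-29, 2023-05-31 through 2023-06-01.
Only in the second: 2023-05-16 through 2023-05-16, 2023-05-20 through 2023-05-20, 2023-05-24 through 2023-05-24, 2023-06-04 through 2023-06-04, 2023-06-09 through 2023-06-09.
Together these are the periods covered by exactly one.

2023-05-16 through 2023-05-16, 2023-05-20 through 2023-05-20, 2023-05-22 through 2023-05-22, 2023-05-24 through 2023-05-24, 2023-05-28 through 2023-05-29, 2023-05-31 through 2023-06-01, 2023-06-04 through 2023-06-04, 2023-06-09 through 2023-06-09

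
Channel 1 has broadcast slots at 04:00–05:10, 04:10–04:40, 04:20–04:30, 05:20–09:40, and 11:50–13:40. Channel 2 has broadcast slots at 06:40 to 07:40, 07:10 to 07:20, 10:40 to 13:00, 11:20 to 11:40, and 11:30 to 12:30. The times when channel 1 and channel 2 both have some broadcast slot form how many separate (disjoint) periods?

2

First set merges to 04:00-05:10, 05:20-09:40, 11:50-13:40.
Second set merges to 06:40-07:40, 10:40-13:00.
A ∩ B = 06:40-07:40, 11:50-13:00.
That is 2 disjoint pieces.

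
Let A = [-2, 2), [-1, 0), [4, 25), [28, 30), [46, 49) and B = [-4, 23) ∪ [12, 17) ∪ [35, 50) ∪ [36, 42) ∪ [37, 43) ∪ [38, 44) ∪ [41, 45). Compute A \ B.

[23, 25) ∪ [28, 30)

Merge the first list: [-2, 2), [4, 25), [28, 30), [46, 49).
Merge the second list: [-4, 23), [35, 50).
[-2, 2) lies entirely inside B → drops out.
[4, 25) with B removed leaves [23, 25).
[28, 30) is untouched.
[46, 49) lies entirely inside B → drops out.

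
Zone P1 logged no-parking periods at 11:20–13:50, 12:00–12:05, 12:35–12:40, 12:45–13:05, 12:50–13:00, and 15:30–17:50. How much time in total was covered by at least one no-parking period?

Merged: 11:20–13:50, 15:30–17:50.
Lengths: 2 h 30 min + 2 h 20 min = 4 h 50 min.

4 h 50 min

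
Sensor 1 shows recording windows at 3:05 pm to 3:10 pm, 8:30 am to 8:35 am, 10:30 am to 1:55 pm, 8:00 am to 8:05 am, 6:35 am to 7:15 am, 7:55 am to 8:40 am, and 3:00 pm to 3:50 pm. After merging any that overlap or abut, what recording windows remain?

6:35 am–7:15 am, 7:55 am–8:40 am, 10:30 am–1:55 pm, 3:00 pm–3:50 pm

Sort by start: 6:35 am–7:15 am, 7:55 am–8:40 am, 8:00 am–8:05 am, 8:30 am–8:35 am, 10:30 am–1:55 pm, 3:00 pm–3:50 pm, 3:05 pm–3:10 pm.
7:55 am–8:40 am is disjoint → start new block.
8:00 am–8:05 am overlaps/touches 7:55 am–8:40 am → extend to 7:55 am–8:40 am.
8:30 am–8:35 am overlaps/touches 7:55 am–8:40 am → extend to 7:55 am–8:40 am.
10:30 am–1:55 pm is disjoint → start new block.
3:00 pm–3:50 pm is disjoint → start new block.
3:05 pm–3:10 pm overlaps/touches 3:00 pm–3:50 pm → extend to 3:00 pm–3:50 pm.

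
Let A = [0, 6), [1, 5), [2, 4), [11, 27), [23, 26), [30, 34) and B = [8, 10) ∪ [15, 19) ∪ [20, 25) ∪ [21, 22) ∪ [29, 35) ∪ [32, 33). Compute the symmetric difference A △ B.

[0, 6) ∪ [8, 10) ∪ [11, 15) ∪ [19, 20) ∪ [25, 27) ∪ [29, 30) ∪ [34, 35)

Merge the first list: [0, 6), [11, 27), [30, 34).
Merge the second list: [8, 10), [15, 19), [20, 25), [29, 35).
A but not B: [0, 6), [11, 15), [19, 20), [25, 27).
B but not A: [8, 10), [29, 30), [34, 35).
Combining gives A △ B.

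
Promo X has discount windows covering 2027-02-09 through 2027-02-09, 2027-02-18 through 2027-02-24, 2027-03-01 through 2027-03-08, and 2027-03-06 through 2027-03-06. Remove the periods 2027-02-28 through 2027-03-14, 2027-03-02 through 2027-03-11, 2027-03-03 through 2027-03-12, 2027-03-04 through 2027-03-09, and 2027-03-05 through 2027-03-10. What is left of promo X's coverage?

A, merged: 2027-02-09 through 2027-02-09, 2027-02-18 through 2027-02-24, 2027-03-01 through 2027-03-08.
B, merged: 2027-02-28 through 2027-03-14.
2027-02-09 through 2027-02-09 is untouched.
2027-02-18 through 2027-02-24 is untouched.
2027-03-01 through 2027-03-08 lies entirely inside B → drops out.

2027-02-09 through 2027-02-09, 2027-02-18 through 2027-02-24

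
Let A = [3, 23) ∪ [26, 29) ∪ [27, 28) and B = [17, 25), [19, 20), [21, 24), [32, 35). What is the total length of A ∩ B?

6

A, merged: [3, 23), [26, 29).
B, merged: [17, 25), [32, 35).
A ∩ B = [17, 23).
Total: 6.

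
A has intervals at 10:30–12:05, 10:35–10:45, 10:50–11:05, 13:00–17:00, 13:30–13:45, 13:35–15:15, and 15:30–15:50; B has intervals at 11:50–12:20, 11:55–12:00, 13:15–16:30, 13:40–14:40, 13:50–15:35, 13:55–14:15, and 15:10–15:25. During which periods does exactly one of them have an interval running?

A, merged: 10:30–12:05, 13:00–17:00.
B, merged: 11:50–12:20, 13:15–16:30.
A but not B: 10:30–11:50, 13:00–13:15, 16:30–17:00.
B but not A: 12:05–12:20.
Combining gives A △ B.

10:30–11:50, 12:05–12:20, 13:00–13:15, 16:30–17:00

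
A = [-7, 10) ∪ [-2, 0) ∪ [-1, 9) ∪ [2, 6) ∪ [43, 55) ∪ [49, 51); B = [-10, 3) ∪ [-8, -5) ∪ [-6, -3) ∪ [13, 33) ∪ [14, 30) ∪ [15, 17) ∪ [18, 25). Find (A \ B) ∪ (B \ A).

[-10, -7) ∪ [3, 10) ∪ [13, 33) ∪ [43, 55)

A, merged: [-7, 10), [43, 55).
B, merged: [-10, 3), [13, 33).
A \ B = [3, 10), [43, 55).
B \ A = [-10, -7), [13, 33).
Union of the two gives the symmetric difference.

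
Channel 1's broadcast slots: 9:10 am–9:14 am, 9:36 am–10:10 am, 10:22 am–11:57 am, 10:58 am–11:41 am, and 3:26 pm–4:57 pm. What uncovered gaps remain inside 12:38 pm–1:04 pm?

12:38 pm–1:04 pm

After merging, the occupied span is 9:10 am–9:14 am, 9:36 am–10:10 am, 10:22 am–11:57 am, 3:26 pm–4:57 pm.
Uncovered inside 12:38 pm–1:04 pm: 12:38 pm–1:04 pm.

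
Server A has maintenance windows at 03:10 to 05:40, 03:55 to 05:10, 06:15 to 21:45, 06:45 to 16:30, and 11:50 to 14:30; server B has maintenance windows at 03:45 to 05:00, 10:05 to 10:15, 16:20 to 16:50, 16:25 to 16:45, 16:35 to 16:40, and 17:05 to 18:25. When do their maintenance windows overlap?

A, merged: 03:10–05:40, 06:15–21:45.
B, merged: 03:45–05:00, 10:05–10:15, 16:20–16:50, 17:05–18:25.
03:10–05:40 meets the second set on 03:45–05:00.
06:15–21:45 meets the second set on 10:05–10:15, 16:20–16:50, 17:05–18:25.

03:45–05:00, 10:05–10:15, 16:20–16:50, 17:05–18:25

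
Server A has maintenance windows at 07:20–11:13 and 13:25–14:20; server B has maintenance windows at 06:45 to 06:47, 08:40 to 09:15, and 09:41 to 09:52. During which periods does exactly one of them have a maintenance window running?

06:45–06:47, 07:20–08:40, 09:15–09:41, 09:52–11:13, 13:25–14:20

Only in the first: 07:20–08:40, 09:15–09:41, 09:52–11:13, 13:25–14:20.
Only in the second: 06:45–06:47.
Together these are the periods covered by exactly one.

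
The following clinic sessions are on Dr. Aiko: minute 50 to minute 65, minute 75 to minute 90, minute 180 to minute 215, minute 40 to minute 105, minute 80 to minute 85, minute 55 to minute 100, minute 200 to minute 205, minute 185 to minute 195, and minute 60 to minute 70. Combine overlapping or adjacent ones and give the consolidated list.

Sort by start: minute 40 to minute 105, minute 50 to minute 65, minute 55 to minute 100, minute 60 to minute 70, minute 75 to minute 90, minute 80 to minute 85, minute 180 to minute 215, minute 185 to minute 195, minute 200 to minute 205.
minute 50 to minute 65 overlaps/touches minute 40 to minute 105 → extend to minute 40 to minute 105.
minute 55 to minute 100 overlaps/touches minute 40 to minute 105 → extend to minute 40 to minute 105.
minute 60 to minute 70 overlaps/touches minute 40 to minute 105 → extend to minute 40 to minute 105.
minute 75 to minute 90 overlaps/touches minute 40 to minute 105 → extend to minute 40 to minute 105.
minute 80 to minute 85 overlaps/touches minute 40 to minute 105 → extend to minute 40 to minute 105.
minute 180 to minute 215 is disjoint → start new block.
minute 185 to minute 195 overlaps/touches minute 180 to minute 215 → extend to minute 180 to minute 215.
minute 200 to minute 205 overlaps/touches minute 180 to minute 215 → extend to minute 180 to minute 215.

minute 40 to minute 105, minute 180 to minute 215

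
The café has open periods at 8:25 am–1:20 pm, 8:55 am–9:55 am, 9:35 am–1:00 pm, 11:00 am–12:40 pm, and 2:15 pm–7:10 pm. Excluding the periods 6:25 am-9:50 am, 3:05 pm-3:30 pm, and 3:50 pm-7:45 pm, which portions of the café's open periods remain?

A, merged: 8:25 am-1:20 pm, 2:15 pm-7:10 pm.
8:25 am-1:20 pm minus B → 9:50 am-1:20 pm.
2:15 pm-7:10 pm minus B → 2:15 pm-3:05 pm, 3:30 pm-3:50 pm.

9:50 am-1:20 pm, 2:15 pm-3:05 pm, 3:30 pm-3:50 pm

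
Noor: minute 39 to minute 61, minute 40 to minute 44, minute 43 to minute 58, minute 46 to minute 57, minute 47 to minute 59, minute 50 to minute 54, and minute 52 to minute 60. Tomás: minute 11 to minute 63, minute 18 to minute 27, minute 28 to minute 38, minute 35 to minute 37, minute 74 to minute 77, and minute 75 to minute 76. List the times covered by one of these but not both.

minute 11 to minute 39, minute 61 to minute 63, minute 74 to minute 77

First set merges to minute 39 to minute 61.
Second set merges to minute 11 to minute 63, minute 74 to minute 77.
A \ B = none.
B \ A = minute 11 to minute 39, minute 61 to minute 63, minute 74 to minute 77.
Union of the two gives the symmetric difference.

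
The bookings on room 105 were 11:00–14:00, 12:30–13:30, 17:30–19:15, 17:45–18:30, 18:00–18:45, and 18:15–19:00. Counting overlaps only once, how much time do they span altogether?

Merged: 11:00–14:00, 17:30–19:15.
Lengths: 3 h + 1 h 45 min = 4 h 45 min.

4 h 45 min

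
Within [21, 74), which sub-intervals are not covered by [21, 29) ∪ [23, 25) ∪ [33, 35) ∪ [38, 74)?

The merged coverage is [21, 29), [33, 35), [38, 74).
Complement within [21, 74): [29, 33), [35, 38).

[29, 33) ∪ [35, 38)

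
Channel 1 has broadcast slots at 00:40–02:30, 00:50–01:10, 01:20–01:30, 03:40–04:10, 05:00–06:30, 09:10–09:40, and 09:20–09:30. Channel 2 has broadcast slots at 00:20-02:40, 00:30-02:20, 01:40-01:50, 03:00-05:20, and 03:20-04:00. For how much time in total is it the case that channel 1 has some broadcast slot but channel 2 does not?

Merge the first list: 00:40–02:30, 03:40–04:10, 05:00–06:30, 09:10–09:40.
Merge the second list: 00:20–02:40, 03:00–05:20.
A \ B = 05:20–06:30, 09:10–09:40.
Total: 1 h 10 min + 30 min = 1 h 40 min.

1 h 40 min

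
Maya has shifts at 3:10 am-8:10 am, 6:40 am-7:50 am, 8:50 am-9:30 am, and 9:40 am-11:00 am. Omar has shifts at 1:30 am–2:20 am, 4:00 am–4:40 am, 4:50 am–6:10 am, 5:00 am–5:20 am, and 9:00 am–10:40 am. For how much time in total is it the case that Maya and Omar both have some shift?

3 h 30 min

Merge the first list: 3:10 am-8:10 am, 8:50 am-9:30 am, 9:40 am-11:00 am.
Merge the second list: 1:30 am-2:20 am, 4:00 am-4:40 am, 4:50 am-6:10 am, 9:00 am-10:40 am.
A ∩ B = 4:00 am-4:40 am, 4:50 am-6:10 am, 9:00 am-9:30 am, 9:40 am-10:40 am.
Total: 40 min + 1 h 20 min + 30 min + 1 h = 3 h 30 min.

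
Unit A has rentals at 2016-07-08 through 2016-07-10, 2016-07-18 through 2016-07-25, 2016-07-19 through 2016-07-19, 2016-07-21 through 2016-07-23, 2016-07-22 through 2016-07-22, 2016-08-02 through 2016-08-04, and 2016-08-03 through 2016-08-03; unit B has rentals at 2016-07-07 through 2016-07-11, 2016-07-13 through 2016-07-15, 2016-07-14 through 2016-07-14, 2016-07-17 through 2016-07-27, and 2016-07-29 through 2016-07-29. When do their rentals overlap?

2016-07-08 through 2016-07-10, 2016-07-18 through 2016-07-25

First set merges to 2016-07-08 through 2016-07-10, 2016-07-18 through 2016-07-25, 2016-08-02 through 2016-08-04.
Second set merges to 2016-07-07 through 2016-07-11, 2016-07-13 through 2016-07-15, 2016-07-17 through 2016-07-27, 2016-07-29 through 2016-07-29.
2016-07-08 through 2016-07-10 ∩ B → 2016-07-08 through 2016-07-10.
2016-07-18 through 2016-07-25 ∩ B → 2016-07-18 through 2016-07-25.
2016-08-02 through 2016-08-04 meets no B interval.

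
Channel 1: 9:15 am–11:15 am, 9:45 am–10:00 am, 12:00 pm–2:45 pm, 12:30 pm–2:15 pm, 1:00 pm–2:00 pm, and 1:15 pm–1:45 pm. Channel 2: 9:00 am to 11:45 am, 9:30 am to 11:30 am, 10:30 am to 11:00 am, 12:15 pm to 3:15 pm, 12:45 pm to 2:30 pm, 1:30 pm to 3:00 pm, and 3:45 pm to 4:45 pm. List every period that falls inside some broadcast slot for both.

9:15 am–11:15 am, 12:15 pm–2:45 pm

A, merged: 9:15 am–11:15 am, 12:00 pm–2:45 pm.
B, merged: 9:00 am–11:45 am, 12:15 pm–3:15 pm, 3:45 pm–4:45 pm.
9:15 am–11:15 am overlaps B on 9:15 am–11:15 am.
12:00 pm–2:45 pm overlaps B on 12:15 pm–2:45 pm.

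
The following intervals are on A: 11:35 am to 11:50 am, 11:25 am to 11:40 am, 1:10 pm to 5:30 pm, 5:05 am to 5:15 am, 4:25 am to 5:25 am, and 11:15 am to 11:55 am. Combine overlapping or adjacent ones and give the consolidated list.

Sort by start: 4:25 am–5:25 am, 5:05 am–5:15 am, 11:15 am–11:55 am, 11:25 am–11:40 am, 11:35 am–11:50 am, 1:10 pm–5:30 pm.
5:05 am–5:15 am overlaps/touches 4:25 am–5:25 am → extend to 4:25 am–5:25 am.
11:15 am–11:55 am is disjoint → start new block.
11:25 am–11:40 am overlaps/touches 11:15 am–11:55 am → extend to 11:15 am–11:55 am.
11:35 am–11:50 am overlaps/touches 11:15 am–11:55 am → extend to 11:15 am–11:55 am.
1:10 pm–5:30 pm is disjoint → start new block.

4:25 am–5:25 am, 11:15 am–11:55 am, 1:10 pm–5:30 pm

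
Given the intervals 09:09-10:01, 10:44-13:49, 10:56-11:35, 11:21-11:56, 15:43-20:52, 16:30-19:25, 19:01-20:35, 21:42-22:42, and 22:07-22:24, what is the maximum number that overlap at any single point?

At 11:21, 3 of the intervals are simultaneously active.
No point has more.

3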